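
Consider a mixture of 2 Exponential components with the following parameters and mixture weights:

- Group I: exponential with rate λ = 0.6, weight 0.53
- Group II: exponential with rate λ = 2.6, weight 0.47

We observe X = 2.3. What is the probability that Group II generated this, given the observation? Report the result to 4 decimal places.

By Bayes' theorem, P(k | x) = w_k f_k(x) / Σ_j w_j f_j(x).
Evaluate each component's likelihood at the observed value:
  p_I = 0.6·e^(−0.6·2.3) = 0.6·e^(−1.3800) = 0.150947
  p_II = 2.6·e^(−2.6·2.3) = 2.6·e^(−5.9800) = 0.00657495
Prior × likelihood for each component:
  w_I·p_I = 0.53 × 0.150947 = 0.080002
  w_II·p_II = 0.47 × 0.00657495 = 0.00309023
Marginal: 0.080002 + 0.00309023 = 0.0830922
P(Group II | 2.3) = 0.00309023 / 0.0830922 ≈ 0.0372

0.0372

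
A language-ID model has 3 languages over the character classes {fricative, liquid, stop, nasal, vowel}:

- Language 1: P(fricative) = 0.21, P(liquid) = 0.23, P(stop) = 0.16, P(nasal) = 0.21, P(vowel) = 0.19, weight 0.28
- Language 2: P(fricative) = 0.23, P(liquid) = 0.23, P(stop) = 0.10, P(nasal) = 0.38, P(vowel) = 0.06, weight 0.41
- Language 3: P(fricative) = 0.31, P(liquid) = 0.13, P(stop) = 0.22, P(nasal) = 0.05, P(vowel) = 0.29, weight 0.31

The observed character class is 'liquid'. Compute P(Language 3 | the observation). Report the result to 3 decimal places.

By Bayes' theorem, P(k | x) = π_k f_k(x) / Σ_j π_j f_j(x).
Categorical probabilities:
  L_1 = 0.23
  L_2 = 0.23
  L_3 = 0.13
Multiply by the mixture weights:
  π_1·L_1 = 0.28 × 0.23 = 0.0644
  π_2·L_2 = 0.41 × 0.23 = 0.0943
  π_3·L_3 = 0.31 × 0.13 = 0.0403
Normaliser: 0.0644 + 0.0943 + 0.0403 = 0.199
Responsibility of Language 3: 0.0403 / 0.199 ≈ 0.203

0.203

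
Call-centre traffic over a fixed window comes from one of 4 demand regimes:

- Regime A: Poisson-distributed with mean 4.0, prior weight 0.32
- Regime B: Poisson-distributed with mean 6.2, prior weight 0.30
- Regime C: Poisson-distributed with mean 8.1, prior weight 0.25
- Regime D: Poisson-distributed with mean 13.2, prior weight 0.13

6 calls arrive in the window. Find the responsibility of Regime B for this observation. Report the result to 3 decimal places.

0.425

The responsibility of component k is π_k f_k(x) divided by Σ_j π_j f_j(x).
Evaluate each component's likelihood at the observed value:
  L_A = 0.104196
  L_B = 0.1601
  L_C = 0.119067
  L_D = 0.0135964
Prior × likelihood for each component:
  π_A·L_A = 0.32 × 0.104196 = 0.0333426
  π_B·L_B = 0.30 × 0.1601 = 0.0480301
  π_C·L_C = 0.25 × 0.119067 = 0.0297668
  π_D·L_D = 0.13 × 0.0135964 = 0.00176753
Denominator: 0.0333426 + 0.0480301 + 0.0297668 + 0.00176753 = 0.112907
Responsibility of Regime B: 0.0480301 / 0.112907 ≈ 0.425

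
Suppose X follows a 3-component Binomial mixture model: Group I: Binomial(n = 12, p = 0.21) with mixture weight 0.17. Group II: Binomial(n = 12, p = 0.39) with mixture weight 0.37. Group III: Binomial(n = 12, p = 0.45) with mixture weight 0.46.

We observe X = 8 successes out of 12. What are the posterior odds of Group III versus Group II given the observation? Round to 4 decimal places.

The posterior odds equal the prior odds times the likelihood ratio: (π_i/π_j)·(f_i(x)/f_j(x)).
Component likelihoods at x = 8 successes out of 12:
  p_I = 0.000729236
  p_II = 0.036681
  p_III = 0.0761651
Posterior odds = (π_III·p_III) / (π_II·p_II) = (0.46·0.0761651) / (0.37·0.036681) = 0.035036 / 0.013572 ≈ 2.5815

2.5815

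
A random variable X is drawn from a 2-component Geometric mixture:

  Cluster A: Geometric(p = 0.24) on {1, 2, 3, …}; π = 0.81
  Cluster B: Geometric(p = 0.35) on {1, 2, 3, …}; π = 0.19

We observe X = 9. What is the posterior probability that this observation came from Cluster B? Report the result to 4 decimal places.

0.0892

P(component k | x) = P(Z=k)·f_k(x) / marginal(x), where marginal(x) = Σ_j P(Z=j)·f_j(x).
Component likelihoods at x = 9:
  p_A = 0.24·(1−0.24)^8 = 0.24·0.111303 = 0.0267128
  p_B = 0.35·(1−0.35)^8 = 0.35·0.0318645 = 0.0111526
Prior × likelihood for each component:
  P(Z=A)·p_A = 0.81 × 0.0267128 = 0.0216374
  P(Z=B)·p_B = 0.19 × 0.0111526 = 0.00211899
Sum: 0.0216374 + 0.00211899 = 0.0237564
P(Cluster B | 9) ≈ 0.0892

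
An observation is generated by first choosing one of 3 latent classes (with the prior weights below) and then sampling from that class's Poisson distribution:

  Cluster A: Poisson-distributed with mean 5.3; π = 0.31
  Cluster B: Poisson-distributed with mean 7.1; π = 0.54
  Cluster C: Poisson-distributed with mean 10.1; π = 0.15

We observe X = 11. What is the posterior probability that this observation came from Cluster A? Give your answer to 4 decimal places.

0.0771

By Bayes' theorem, P(k | x) = P(Z=k) f_k(x) / Σ_j P(Z=j) f_j(x).
Poisson probabilities:
  p_A = 0.0115909
  p_B = 0.0477744
  p_C = 0.114817
Unnormalised posteriors:
  P(Z=A)·p_A = 0.31 × 0.0115909 = 0.00359319
  P(Z=B)·p_B = 0.54 × 0.0477744 = 0.0257982
  P(Z=C)·p_C = 0.15 × 0.114817 = 0.0172225
Sum: 0.00359319 + 0.0257982 + 0.0172225 = 0.0466139
P(Cluster A | 11) ≈ 0.0771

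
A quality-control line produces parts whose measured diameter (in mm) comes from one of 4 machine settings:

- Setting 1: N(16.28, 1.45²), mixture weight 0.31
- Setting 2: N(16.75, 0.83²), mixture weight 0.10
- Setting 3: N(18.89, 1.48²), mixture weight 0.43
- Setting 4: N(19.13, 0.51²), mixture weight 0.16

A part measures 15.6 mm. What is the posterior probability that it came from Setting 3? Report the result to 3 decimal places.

0.094

The responsibility of component k is P(Z=k) f_k(x) divided by Σ_j P(Z=j) f_j(x).
Evaluate each component's likelihood at the observed value:
  f_1 = (1/(1.45·√(2π)))·exp(−(15.6−16.28)²/(2·1.45²)) = 0.275133·exp(-0.10996) = 0.246482
  f_2 = (1/(0.83·√(2π)))·exp(−(15.6−16.75)²/(2·0.83²)) = 0.480653·exp(-0.95986) = 0.184064
  f_3 = (1/(1.48·√(2π)))·exp(−(15.6−18.89)²/(2·1.48²)) = 0.269556·exp(-2.47080) = 0.022782
  f_4 = (1/(0.51·√(2π)))·exp(−(15.6−19.13)²/(2·0.51²)) = 0.782240·exp(-23.95406) = 3.0919e-11
Multiply by the mixture weights:
  P(Z=1)·f_1 = 0.31 × 0.246482 = 0.0764094
  P(Z=2)·f_2 = 0.10 × 0.184064 = 0.0184064
  P(Z=3)·f_3 = 0.43 × 0.022782 = 0.00979625
  P(Z=4)·f_4 = 0.16 × 3.0919e-11 = 4.94704e-12
Sum: 0.0764094 + 0.0184064 + 0.00979625 + 4.94704e-12 = 0.104612
So the posterior for Setting 3 is 0.00979625 / 0.104612 ≈ 0.094.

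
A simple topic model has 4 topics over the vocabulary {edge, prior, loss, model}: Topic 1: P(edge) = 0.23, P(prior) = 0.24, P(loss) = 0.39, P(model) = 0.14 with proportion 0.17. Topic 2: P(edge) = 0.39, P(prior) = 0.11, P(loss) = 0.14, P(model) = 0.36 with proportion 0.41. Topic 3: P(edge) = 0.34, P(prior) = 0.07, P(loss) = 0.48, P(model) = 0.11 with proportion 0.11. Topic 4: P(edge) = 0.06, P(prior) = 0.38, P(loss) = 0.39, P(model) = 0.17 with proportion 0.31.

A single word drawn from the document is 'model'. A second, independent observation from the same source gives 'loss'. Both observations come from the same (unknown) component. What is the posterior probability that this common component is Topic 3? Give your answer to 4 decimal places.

Apply Bayes' rule: the posterior for each component is proportional to its prior times its likelihood at x.
Since both observations come from the same component, the likelihood for component k is f_k(x₁)·f_k(x₂).
  p_1 = [0.14] × [0.39] = 0.0546
  p_2 = [0.36] × [0.14] = 0.0504
  p_3 = [0.11] × [0.48] = 0.0528
  p_4 = [0.17] × [0.39] = 0.0663
Weight by the priors:
  P(Z=1)·p_1 = 0.17 × 0.0546 = 0.009282
  P(Z=2)·p_2 = 0.41 × 0.0504 = 0.020664
  P(Z=3)·p_3 = 0.11 × 0.0528 = 0.005808
  P(Z=4)·p_4 = 0.31 × 0.0663 = 0.020553
Evidence: 0.009282 + 0.020664 + 0.005808 + 0.020553 = 0.056307
P(Topic 3 | data) = 0.005808 / 0.056307 ≈ 0.1031

0.1031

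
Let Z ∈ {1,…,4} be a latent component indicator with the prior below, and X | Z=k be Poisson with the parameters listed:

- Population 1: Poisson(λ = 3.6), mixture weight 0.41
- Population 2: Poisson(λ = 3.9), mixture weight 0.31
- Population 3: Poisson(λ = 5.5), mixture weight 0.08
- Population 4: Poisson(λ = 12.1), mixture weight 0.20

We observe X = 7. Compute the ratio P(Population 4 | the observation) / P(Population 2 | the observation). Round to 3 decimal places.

0.490

Since P(k|x) ∝ P(Z=k) f_k(x), the posterior odds are P(Z=i) f_i(x) / (P(Z=j) f_j(x)).
Evaluate each component's likelihood at the observed value:
  L_1 = e^(−3.6)·3.6^7/7! = 0.0424841
  L_2 = e^(−3.9)·3.9^7/7! = 0.0551154
  L_3 = e^(−5.5)·5.5^7/7! = 0.123449
  L_4 = e^(−12.1)·12.1^7/7! = 0.0418894
0.00837787 / 0.0170858 ≈ 0.490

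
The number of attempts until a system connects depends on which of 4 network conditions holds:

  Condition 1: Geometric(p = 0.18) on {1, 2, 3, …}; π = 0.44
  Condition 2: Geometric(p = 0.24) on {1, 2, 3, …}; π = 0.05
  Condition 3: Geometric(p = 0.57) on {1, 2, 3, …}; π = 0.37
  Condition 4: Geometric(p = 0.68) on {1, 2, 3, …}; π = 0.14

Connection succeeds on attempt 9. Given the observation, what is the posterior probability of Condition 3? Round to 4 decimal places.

0.0139

The responsibility of component k is π_k f_k(x) divided by Σ_j π_j f_j(x).
Geometric probabilities:
  L_1 = 0.0367945
  L_2 = 0.0267128
  L_3 = 0.000666227
  L_4 = 7.47668e-05
Weight by the priors:
  π_1·L_1 = 0.44 × 0.0367945 = 0.0161896
  π_2·L_2 = 0.05 × 0.0267128 = 0.00133564
  π_3·L_3 = 0.37 × 0.000666227 = 0.000246504
  π_4·L_4 = 0.14 × 7.47668e-05 = 1.04674e-05
Evidence: 0.0161896 + 0.00133564 + 0.000246504 + 1.04674e-05 = 0.0177822
So the posterior for Condition 3 is 0.000246504 / 0.0177822 ≈ 0.0139.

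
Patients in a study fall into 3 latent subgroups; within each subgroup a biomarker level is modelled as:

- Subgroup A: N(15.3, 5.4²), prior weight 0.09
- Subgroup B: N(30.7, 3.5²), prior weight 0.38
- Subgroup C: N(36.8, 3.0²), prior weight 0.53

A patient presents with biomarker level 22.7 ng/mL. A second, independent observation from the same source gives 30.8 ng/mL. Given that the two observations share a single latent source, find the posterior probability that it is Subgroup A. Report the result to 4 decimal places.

Posterior ∝ prior × likelihood, so P(k | x) ∝ π_k f_k(x); normalise over all components.
Since both observations come from the same component, the likelihood for component k is f_k(x₁)·f_k(x₂).
  L_A = [(1/(5.4·√(2π)))·exp(−(22.7−15.3)²/(2·5.4²)) = 0.073878·exp(-0.93896) = 0.028889] × [0.0012007] = 3.4687e-05
  L_B = [(1/(3.5·√(2π)))·exp(−(22.7−30.7)²/(2·3.5²)) = 0.113984·exp(-2.61224) = 0.00836293] × [0.113937] = 0.000952847
  L_C = [(1/(3.0·√(2π)))·exp(−(22.7−36.8)²/(2·3.0²)) = 0.132981·exp(-11.04500) = 2.12328e-06] × [0.017997] = 3.82126e-08
Multiply by the mixture weights:
  π_A·L_A = 0.09 × 3.4687e-05 = 3.12183e-06
  π_B·L_B = 0.38 × 0.000952847 = 0.000362082
  π_C·L_C = 0.53 × 3.82126e-08 = 2.02527e-08
Marginal: 3.12183e-06 + 0.000362082 + 2.02527e-08 = 0.000365224
Responsibility of Subgroup A: 3.12183e-06 / 0.000365224 ≈ 0.0085

0.0085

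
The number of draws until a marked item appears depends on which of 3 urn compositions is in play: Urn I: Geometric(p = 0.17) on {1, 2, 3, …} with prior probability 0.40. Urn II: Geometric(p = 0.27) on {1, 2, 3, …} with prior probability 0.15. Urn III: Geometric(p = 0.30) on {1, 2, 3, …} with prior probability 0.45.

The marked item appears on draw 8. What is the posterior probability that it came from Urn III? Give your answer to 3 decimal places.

P(component k | x) = π_k·f_k(x) / marginal(x), where marginal(x) = Σ_j π_j·f_j(x).
Evaluate each component's likelihood at the observed value:
  L_I = 0.0461313
  L_II = 0.029828
  L_III = 0.0247063
Weight by the priors:
  π_I·L_I = 0.40 × 0.0461313 = 0.0184525
  π_II·L_II = 0.15 × 0.029828 = 0.0044742
  π_III·L_III = 0.45 × 0.0247063 = 0.0111178
Sum: 0.0184525 + 0.0044742 + 0.0111178 = 0.0340445
P(Urn III | the observation) = 0.0111178 / 0.0340445 ≈ 0.327

0.327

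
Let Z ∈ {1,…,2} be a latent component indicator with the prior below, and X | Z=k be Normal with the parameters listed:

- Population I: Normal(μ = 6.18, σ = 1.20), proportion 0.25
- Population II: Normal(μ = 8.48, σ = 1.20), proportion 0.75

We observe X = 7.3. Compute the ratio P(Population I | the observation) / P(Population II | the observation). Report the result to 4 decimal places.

The posterior odds equal the prior odds times the likelihood ratio: (P(Z=i)/P(Z=j))·(f_i(x)/f_j(x)).
Normal densities:
  f_I = (1/(1.20·√(2π)))·exp(−(7.3−6.18)²/(2·1.20²)) = 0.332452·exp(-0.43556) = 0.215065
  f_II = (1/(1.20·√(2π)))·exp(−(7.3−8.48)²/(2·1.20²)) = 0.332452·exp(-0.48347) = 0.205003
Posterior odds = (P(Z=I)·f_I) / (P(Z=II)·f_II) = (0.25·0.215065) / (0.75·0.205003) = 0.0537662 / 0.153752 ≈ 0.3497

0.3497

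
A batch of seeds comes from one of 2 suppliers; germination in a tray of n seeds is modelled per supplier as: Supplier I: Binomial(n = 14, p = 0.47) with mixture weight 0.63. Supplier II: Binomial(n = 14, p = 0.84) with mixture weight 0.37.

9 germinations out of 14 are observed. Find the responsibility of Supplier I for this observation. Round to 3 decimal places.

The responsibility of component k is w_k f_k(x) divided by Σ_j w_j f_j(x).
Binomial probabilities:
  f_I = 0.0936967
  f_II = 0.0437097
Weight by the priors:
  w_I·f_I = 0.63 × 0.0936967 = 0.0590289
  w_II·f_II = 0.37 × 0.0437097 = 0.0161726
Marginal: 0.0590289 + 0.0161726 = 0.0752015
P(Supplier I | data) = 0.0590289 / 0.0752015 ≈ 0.785

0.785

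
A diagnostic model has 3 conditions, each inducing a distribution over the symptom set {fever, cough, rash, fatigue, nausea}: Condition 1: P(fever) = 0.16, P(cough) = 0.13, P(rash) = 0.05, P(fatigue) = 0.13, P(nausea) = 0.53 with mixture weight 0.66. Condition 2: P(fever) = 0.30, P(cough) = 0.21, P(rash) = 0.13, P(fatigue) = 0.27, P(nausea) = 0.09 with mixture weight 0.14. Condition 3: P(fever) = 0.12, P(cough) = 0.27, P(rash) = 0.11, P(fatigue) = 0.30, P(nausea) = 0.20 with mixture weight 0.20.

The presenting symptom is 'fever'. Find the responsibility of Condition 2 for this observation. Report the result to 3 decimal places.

0.245

Apply Bayes' rule: the posterior for each component is proportional to its prior times its likelihood at x.
Component likelihoods at x = 'fever':
  p_1 = P(fever | comp) = 0.16
  p_2 = P(fever | comp) = 0.30
  p_3 = P(fever | comp) = 0.12
Prior × likelihood for each component:
  π_1·p_1 = 0.66 × 0.16 = 0.1056
  π_2·p_2 = 0.14 × 0.3 = 0.042
  π_3·p_3 = 0.20 × 0.12 = 0.024
Sum: 0.1056 + 0.042 + 0.024 = 0.1716
So the posterior for Condition 2 is 0.042 / 0.1716 ≈ 0.245.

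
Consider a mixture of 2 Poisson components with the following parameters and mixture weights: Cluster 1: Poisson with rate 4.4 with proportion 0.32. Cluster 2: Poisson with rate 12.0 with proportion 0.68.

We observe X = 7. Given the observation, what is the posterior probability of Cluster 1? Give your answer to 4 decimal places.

0.4559

Apply Bayes' rule: the posterior for each component is proportional to its prior times its likelihood at x.
Component likelihoods at x = 7:
  f_1 = e^(−4.4)·4.4^7/7! = 0.0777754
  f_2 = e^(−12.0)·12.0^7/7! = 0.0436822
Unnormalised posteriors:
  w_1·f_1 = 0.32 × 0.0777754 = 0.0248881
  w_2·f_2 = 0.68 × 0.0436822 = 0.0297039
Denominator: 0.0248881 + 0.0297039 = 0.054592
P(Cluster 1 | 7) = 0.0248881 / 0.054592 ≈ 0.4559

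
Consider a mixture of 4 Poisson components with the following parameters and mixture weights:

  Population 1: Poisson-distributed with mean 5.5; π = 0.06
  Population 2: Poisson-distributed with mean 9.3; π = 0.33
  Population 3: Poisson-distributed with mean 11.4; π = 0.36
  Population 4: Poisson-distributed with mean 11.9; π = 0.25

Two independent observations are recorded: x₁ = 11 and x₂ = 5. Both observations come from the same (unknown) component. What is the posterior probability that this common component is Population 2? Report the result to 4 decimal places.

0.5806

Posterior ∝ prior × likelihood, so P(k | x) ∝ P(Z=k) f_k(x); normalise over all components.
Since both observations come from the same component, the likelihood for component k is f_k(x₁)·f_k(x₂).
  p_1 = [e^(−5.5)·5.5^11/11! = 0.0142631] × [0.171401] = 0.00244471
  p_2 = [e^(−9.3)·9.3^11/11! = 0.10309] × [0.0530023] = 0.00546403
  p_3 = [e^(−11.4)·11.4^11/11! = 0.118533] × [0.0179633] = 0.00212925
  p_4 = [e^(−11.9)·11.9^11/11! = 0.115281] × [0.0135036] = 0.0015567
Unnormalised posteriors:
  P(Z=1)·p_1 = 0.06 × 0.00244471 = 0.000146682
  P(Z=2)·p_2 = 0.33 × 0.00546403 = 0.00180313
  P(Z=3)·p_3 = 0.36 × 0.00212925 = 0.00076653
  P(Z=4)·p_4 = 0.25 × 0.0015567 = 0.000389176
Marginal: 0.000146682 + 0.00180313 + 0.00076653 + 0.000389176 = 0.00310552
Responsibility of Population 2: 0.00180313 / 0.00310552 ≈ 0.5806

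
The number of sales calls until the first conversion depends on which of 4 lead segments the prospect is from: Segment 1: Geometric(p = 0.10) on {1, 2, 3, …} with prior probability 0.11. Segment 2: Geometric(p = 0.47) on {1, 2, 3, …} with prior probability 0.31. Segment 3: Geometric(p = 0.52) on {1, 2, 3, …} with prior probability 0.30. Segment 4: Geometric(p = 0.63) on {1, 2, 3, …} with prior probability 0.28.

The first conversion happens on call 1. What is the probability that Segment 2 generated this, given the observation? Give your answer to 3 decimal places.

0.298

The responsibility of component k is w_k f_k(x) divided by Σ_j w_j f_j(x).
Evaluate each component's likelihood at the observed value:
  p_1 = 0.10·(1−0.10)^0 = 0.10·1 = 0.1
  p_2 = 0.47·(1−0.47)^0 = 0.47·1 = 0.47
  p_3 = 0.52·(1−0.52)^0 = 0.52·1 = 0.52
  p_4 = 0.63·(1−0.63)^0 = 0.63·1 = 0.63
Unnormalised posteriors:
  w_1·p_1 = 0.11 × 0.1 = 0.011
  w_2·p_2 = 0.31 × 0.47 = 0.1457
  w_3·p_3 = 0.30 × 0.52 = 0.156
  w_4·p_4 = 0.28 × 0.63 = 0.1764
Normaliser: 0.011 + 0.1457 + 0.156 + 0.1764 = 0.4891
P(Segment 2 | x) = 0.1457 / 0.4891 ≈ 0.298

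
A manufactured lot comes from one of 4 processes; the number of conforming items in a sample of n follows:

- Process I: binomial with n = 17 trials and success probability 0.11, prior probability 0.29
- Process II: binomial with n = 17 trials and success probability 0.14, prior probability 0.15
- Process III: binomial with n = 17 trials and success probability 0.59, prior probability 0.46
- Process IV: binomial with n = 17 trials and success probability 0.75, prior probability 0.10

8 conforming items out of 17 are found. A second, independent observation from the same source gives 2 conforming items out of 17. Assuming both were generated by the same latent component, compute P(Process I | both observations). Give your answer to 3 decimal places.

0.264

Apply Bayes' rule: the posterior for each component is proportional to its prior times its likelihood at x.
Since both observations come from the same component, the likelihood for component k is f_k(x₁)·f_k(x₂).
  f_I = [0.000182573] × [0.286533] = 5.23132e-05
  f_II = [0.000923199] × [0.277506] = 0.000256193
  f_III = [0.116857] × [7.36208e-05] = 8.60313e-06
  f_IV = [0.009284] × [7.12462e-08] = 6.6145e-10
Multiply by the mixture weights:
  w_I·f_I = 0.29 × 5.23132e-05 = 1.51708e-05
  w_II·f_II = 0.15 × 0.000256193 = 3.84289e-05
  w_III·f_III = 0.46 × 8.60313e-06 = 3.95744e-06
  w_IV·f_IV = 0.10 × 6.6145e-10 = 6.6145e-11
Marginal: 1.51708e-05 + 3.84289e-05 + 3.95744e-06 + 6.6145e-11 = 5.75573e-05
Responsibility of Process I: 1.51708e-05 / 5.75573e-05 ≈ 0.264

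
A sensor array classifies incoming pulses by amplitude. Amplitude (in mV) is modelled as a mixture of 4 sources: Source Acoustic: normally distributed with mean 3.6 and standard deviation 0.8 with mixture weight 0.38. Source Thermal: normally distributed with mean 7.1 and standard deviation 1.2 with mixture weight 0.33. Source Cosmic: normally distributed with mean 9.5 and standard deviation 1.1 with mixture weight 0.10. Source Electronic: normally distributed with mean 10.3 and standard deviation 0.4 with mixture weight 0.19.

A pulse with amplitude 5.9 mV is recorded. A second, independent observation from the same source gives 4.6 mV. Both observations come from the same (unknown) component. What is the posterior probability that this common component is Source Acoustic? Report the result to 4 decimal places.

P(component k | x) = P(Z=k)·f_k(x) / marginal(x), where marginal(x) = Σ_j P(Z=j)·f_j(x).
Since both observations come from the same component, the likelihood for component k is f_k(x₁)·f_k(x₂).
  p_Acoustic = [(1/(0.8·√(2π)))·exp(−(5.9−3.6)²/(2·0.8²)) = 0.498678·exp(-4.13281) = 0.00799765] × [0.228311] = 0.00182595
  p_Thermal = [(1/(1.2·√(2π)))·exp(−(5.9−7.1)²/(2·1.2²)) = 0.332452·exp(-0.50000) = 0.201642] × [0.0379533] = 0.00765299
  p_Cosmic = [(1/(1.1·√(2π)))·exp(−(5.9−9.5)²/(2·1.1²)) = 0.362675·exp(-5.35537) = 0.00171281] × [1.78103e-05] = 3.05056e-08
  p_Electronic = [(1/(0.4·√(2π)))·exp(−(5.9−10.3)²/(2·0.4²)) = 0.997356·exp(-60.50000) = 5.29705e-27] × [8.02395e-45] = 4.25033e-71
Unnormalised posteriors:
  P(Z=Acoustic)·p_Acoustic = 0.38 × 0.00182595 = 0.000693863
  P(Z=Thermal)·p_Thermal = 0.33 × 0.00765299 = 0.00252549
  P(Z=Cosmic)·p_Cosmic = 0.10 × 3.05056e-08 = 3.05056e-09
  P(Z=Electronic)·p_Electronic = 0.19 × 4.25033e-71 = 8.07562e-72
Normaliser: 0.000693863 + 0.00252549 + 3.05056e-09 + 8.07562e-72 = 0.00321935
P(Source Acoustic | x₁,x₂) ≈ 0.2155

0.2155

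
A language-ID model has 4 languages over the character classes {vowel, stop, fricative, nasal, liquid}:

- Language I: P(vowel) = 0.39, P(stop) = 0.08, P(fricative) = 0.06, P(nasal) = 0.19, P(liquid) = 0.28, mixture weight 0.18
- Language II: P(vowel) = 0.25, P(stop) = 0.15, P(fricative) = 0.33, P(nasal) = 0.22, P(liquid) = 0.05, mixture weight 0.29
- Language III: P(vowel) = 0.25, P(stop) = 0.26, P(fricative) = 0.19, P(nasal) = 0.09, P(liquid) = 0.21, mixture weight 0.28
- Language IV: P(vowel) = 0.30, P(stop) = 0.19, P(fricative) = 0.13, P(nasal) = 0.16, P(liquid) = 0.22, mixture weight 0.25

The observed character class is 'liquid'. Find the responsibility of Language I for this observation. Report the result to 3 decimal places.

The responsibility of component k is π_k f_k(x) divided by Σ_j π_j f_j(x).
Component likelihoods at x = 'liquid':
  f_I = 0.28
  f_II = 0.05
  f_III = 0.21
  f_IV = 0.22
Prior × likelihood for each component:
  π_I·f_I = 0.18 × 0.28 = 0.0504
  π_II·f_II = 0.29 × 0.05 = 0.0145
  π_III·f_III = 0.28 × 0.21 = 0.0588
  π_IV·f_IV = 0.25 × 0.22 = 0.055
Sum: 0.0504 + 0.0145 + 0.0588 + 0.055 = 0.1787
P(Language I | x) = 0.0504 / 0.1787 ≈ 0.282

0.282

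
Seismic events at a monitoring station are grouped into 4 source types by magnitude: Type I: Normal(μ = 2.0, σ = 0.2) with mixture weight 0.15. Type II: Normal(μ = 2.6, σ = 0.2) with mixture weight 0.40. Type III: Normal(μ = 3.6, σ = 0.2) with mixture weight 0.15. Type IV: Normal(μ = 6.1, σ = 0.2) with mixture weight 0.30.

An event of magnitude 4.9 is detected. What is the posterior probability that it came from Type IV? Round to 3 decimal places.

By Bayes' theorem, P(k | x) = w_k f_k(x) / Σ_j w_j f_j(x).
Normal densities:
  f_I = 4.41238e-46
  f_II = 3.82083e-29
  f_III = 1.33478e-09
  f_IV = 3.03794e-08
Multiply by the mixture weights:
  w_I·f_I = 0.15 × 4.41238e-46 = 6.61857e-47
  w_II·f_II = 0.40 × 3.82083e-29 = 1.52833e-29
  w_III·f_III = 0.15 × 1.33478e-09 = 2.00217e-10
  w_IV·f_IV = 0.30 × 3.03794e-08 = 9.11382e-09
Normaliser: 6.61857e-47 + 1.52833e-29 + 2.00217e-10 + 9.11382e-09 = 9.31404e-09
So the posterior for Type IV is 9.11382e-09 / 9.31404e-09 ≈ 0.979.

0.979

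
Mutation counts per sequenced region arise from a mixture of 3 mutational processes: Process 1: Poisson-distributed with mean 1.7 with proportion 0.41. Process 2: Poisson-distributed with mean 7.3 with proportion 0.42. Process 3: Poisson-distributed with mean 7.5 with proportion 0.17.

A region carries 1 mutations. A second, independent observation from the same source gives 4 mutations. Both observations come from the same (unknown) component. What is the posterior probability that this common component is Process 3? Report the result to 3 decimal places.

By Bayes' theorem, P(k | x) = π_k f_k(x) / Σ_j π_j f_j(x).
Since both observations come from the same component, the likelihood for component k is f_k(x₁)·f_k(x₂).
  p_1 = [e^(−1.7)·1.7^1/1! = 0.310562] × [0.0635746] = 0.0197439
  p_2 = [e^(−7.3)·7.3^1/1! = 0.00493143] × [0.0799338] = 0.000394188
  p_3 = [e^(−7.5)·7.5^1/1! = 0.00414813] × [0.0729164] = 0.000302467
Multiply by the mixture weights:
  π_1·p_1 = 0.41 × 0.0197439 = 0.00809498
  π_2·p_2 = 0.42 × 0.000394188 = 0.000165559
  π_3·p_3 = 0.17 × 0.000302467 = 5.14194e-05
Normaliser: 0.00809498 + 0.000165559 + 5.14194e-05 = 0.00831196
So the posterior for Process 3 is 5.14194e-05 / 0.00831196 ≈ 0.006.

0.006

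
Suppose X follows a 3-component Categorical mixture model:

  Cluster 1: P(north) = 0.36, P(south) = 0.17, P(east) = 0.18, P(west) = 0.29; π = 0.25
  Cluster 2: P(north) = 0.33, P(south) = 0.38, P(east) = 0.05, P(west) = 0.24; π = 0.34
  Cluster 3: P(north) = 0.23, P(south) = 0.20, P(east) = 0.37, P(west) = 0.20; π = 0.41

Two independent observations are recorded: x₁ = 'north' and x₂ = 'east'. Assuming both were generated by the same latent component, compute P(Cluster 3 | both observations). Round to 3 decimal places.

0.615

The responsibility of component k is P(Z=k) f_k(x) divided by Σ_j P(Z=j) f_j(x).
Since both observations come from the same component, the likelihood for component k is f_k(x₁)·f_k(x₂).
  f_1 = [P(north | comp) = 0.36] × [0.18] = 0.0648
  f_2 = [P(north | comp) = 0.33] × [0.05] = 0.0165
  f_3 = [P(north | comp) = 0.23] × [0.37] = 0.0851
Unnormalised posteriors:
  P(Z=1)·f_1 = 0.25 × 0.0648 = 0.0162
  P(Z=2)·f_2 = 0.34 × 0.0165 = 0.00561
  P(Z=3)·f_3 = 0.41 × 0.0851 = 0.034891
Sum: 0.0162 + 0.00561 + 0.034891 = 0.056701
Responsibility of Cluster 3: 0.034891 / 0.056701 ≈ 0.615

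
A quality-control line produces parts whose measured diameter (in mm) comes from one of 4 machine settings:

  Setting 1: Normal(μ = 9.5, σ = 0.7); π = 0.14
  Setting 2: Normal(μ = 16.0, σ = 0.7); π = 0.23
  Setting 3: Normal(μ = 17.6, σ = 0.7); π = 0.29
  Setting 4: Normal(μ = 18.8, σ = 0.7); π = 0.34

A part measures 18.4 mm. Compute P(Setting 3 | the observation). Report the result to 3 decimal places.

Posterior ∝ prior × likelihood, so P(k | x) ∝ w_k f_k(x); normalise over all components.
Evaluate each component's likelihood at the observed value:
  f_1 = 4.50086e-36
  f_2 = 0.0015967
  f_3 = 0.296614
  f_4 = 0.484068
Multiply by the mixture weights:
  w_1·f_1 = 0.14 × 4.50086e-36 = 6.30121e-37
  w_2·f_2 = 0.23 × 0.0015967 = 0.000367242
  w_3·f_3 = 0.29 × 0.296614 = 0.086018
  w_4·f_4 = 0.34 × 0.484068 = 0.164583
Sum: 6.30121e-37 + 0.000367242 + 0.086018 + 0.164583 = 0.250968
Responsibility of Setting 3: 0.086018 / 0.250968 ≈ 0.343

0.343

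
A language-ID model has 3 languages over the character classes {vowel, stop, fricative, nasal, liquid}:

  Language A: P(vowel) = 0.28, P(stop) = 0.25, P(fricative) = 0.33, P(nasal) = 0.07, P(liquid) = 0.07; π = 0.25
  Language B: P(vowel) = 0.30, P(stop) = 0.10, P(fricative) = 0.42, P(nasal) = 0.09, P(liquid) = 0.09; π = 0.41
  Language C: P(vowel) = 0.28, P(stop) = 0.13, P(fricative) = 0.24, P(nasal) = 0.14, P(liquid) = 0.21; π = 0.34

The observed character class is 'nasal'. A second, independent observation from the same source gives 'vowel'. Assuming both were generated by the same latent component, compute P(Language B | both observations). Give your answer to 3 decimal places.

The responsibility of component k is w_k f_k(x) divided by Σ_j w_j f_j(x).
Since both observations come from the same component, the likelihood for component k is f_k(x₁)·f_k(x₂).
  f_A = [P(nasal | comp) = 0.07] × [0.28] = 0.0196
  f_B = [P(nasal | comp) = 0.09] × [0.3] = 0.027
  f_C = [P(nasal | comp) = 0.14] × [0.28] = 0.0392
Prior × likelihood for each component:
  w_A·f_A = 0.25 × 0.0196 = 0.0049
  w_B·f_B = 0.41 × 0.027 = 0.01107
  w_C·f_C = 0.34 × 0.0392 = 0.013328
Normaliser: 0.0049 + 0.01107 + 0.013328 = 0.029298
So the posterior for Language B is 0.01107 / 0.029298 ≈ 0.378.

0.378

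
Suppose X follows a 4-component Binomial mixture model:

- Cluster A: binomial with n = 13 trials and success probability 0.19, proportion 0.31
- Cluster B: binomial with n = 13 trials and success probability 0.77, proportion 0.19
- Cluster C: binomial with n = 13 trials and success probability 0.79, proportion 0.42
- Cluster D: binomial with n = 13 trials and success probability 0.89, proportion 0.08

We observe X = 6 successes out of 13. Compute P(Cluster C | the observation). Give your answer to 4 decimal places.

By Bayes' theorem, P(k | x) = P(Z=k) f_k(x) / Σ_j P(Z=j) f_j(x).
Evaluate each component's likelihood at the observed value:
  L_A = C(13,6)·0.19^6·0.81^7 = 1716·4.70459e-05·0.228768 = 0.0184686
  L_B = C(13,6)·0.77^6·0.23^7 = 1716·0.208422·3.40483e-05 = 0.0121775
  L_C = C(13,6)·0.79^6·0.21^7 = 1716·0.243087·1.80109e-05 = 0.00751303
  L_D = C(13,6)·0.89^6·0.11^7 = 1716·0.496981·1.94872e-07 = 0.00016619
Multiply by the mixture weights:
  P(Z=A)·L_A = 0.31 × 0.0184686 = 0.00572527
  P(Z=B)·L_B = 0.19 × 0.0121775 = 0.00231372
  P(Z=C)·L_C = 0.42 × 0.00751303 = 0.00315547
  P(Z=D)·L_D = 0.08 × 0.00016619 = 1.32952e-05
Marginal: 0.00572527 + 0.00231372 + 0.00315547 + 1.32952e-05 = 0.0112077
Responsibility of Cluster C: 0.00315547 / 0.0112077 ≈ 0.2815

0.2815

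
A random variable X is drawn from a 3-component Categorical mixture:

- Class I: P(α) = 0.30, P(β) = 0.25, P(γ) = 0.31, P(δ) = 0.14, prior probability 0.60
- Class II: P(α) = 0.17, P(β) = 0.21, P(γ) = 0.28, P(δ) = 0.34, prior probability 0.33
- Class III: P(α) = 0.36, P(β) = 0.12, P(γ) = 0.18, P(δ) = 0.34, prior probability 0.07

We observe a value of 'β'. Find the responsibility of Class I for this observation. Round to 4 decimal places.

Apply Bayes' rule: the posterior for each component is proportional to its prior times its likelihood at x.
Evaluate each component's likelihood at the observed value:
  L_I = 0.25
  L_II = 0.21
  L_III = 0.12
Multiply by the mixture weights:
  π_I·L_I = 0.60 × 0.25 = 0.15
  π_II·L_II = 0.33 × 0.21 = 0.0693
  π_III·L_III = 0.07 × 0.12 = 0.0084
Normaliser: 0.15 + 0.0693 + 0.0084 = 0.2277
So the posterior for Class I is 0.15 / 0.2277 ≈ 0.6588.

0.6588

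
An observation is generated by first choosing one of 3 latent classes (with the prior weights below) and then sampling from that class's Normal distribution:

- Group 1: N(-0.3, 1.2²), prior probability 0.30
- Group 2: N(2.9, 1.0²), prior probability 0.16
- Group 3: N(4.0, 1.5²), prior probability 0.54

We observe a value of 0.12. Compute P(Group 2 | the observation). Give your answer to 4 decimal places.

0.0134

Apply Bayes' rule: the posterior for each component is proportional to its prior times its likelihood at x.
Component likelihoods at x = 0.12:
  L_1 = (1/(1.2·√(2π)))·exp(−(0.12−-0.3)²/(2·1.2²)) = 0.332452·exp(-0.06125) = 0.3127
  L_2 = (1/(1.0·√(2π)))·exp(−(0.12−2.9)²/(2·1.0²)) = 0.398942·exp(-3.86420) = 0.00836969
  L_3 = (1/(1.5·√(2π)))·exp(−(0.12−4.0)²/(2·1.5²)) = 0.265962·exp(-3.34542) = 0.0093739
Weight by the priors:
  P(Z=1)·L_1 = 0.30 × 0.3127 = 0.0938101
  P(Z=2)·L_2 = 0.16 × 0.00836969 = 0.00133915
  P(Z=3)·L_3 = 0.54 × 0.0093739 = 0.00506191
Evidence: 0.0938101 + 0.00133915 + 0.00506191 = 0.100211
P(Group 2 | 0.12) ≈ 0.0134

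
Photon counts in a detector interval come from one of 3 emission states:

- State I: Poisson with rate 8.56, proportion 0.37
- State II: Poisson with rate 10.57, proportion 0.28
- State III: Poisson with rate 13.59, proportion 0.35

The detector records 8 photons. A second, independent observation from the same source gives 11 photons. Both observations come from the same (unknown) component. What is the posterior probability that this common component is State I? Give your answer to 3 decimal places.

The responsibility of component k is π_k f_k(x) divided by Σ_j π_j f_j(x).
Since both observations come from the same component, the likelihood for component k is f_k(x₁)·f_k(x₂).
  p_I = [e^(−8.56)·8.56^8/8! = 0.136996] × [0.086795] = 0.0118906
  p_II = [e^(−10.57)·10.57^8/8! = 0.0992171] × [0.118352] = 0.0117426
  p_III = [e^(−13.59)·13.59^8/8! = 0.0361554] × [0.0916635] = 0.00331413
Multiply by the mixture weights:
  π_I·p_I = 0.37 × 0.0118906 = 0.00439952
  π_II·p_II = 0.28 × 0.0117426 = 0.00328792
  π_III·p_III = 0.35 × 0.00331413 = 0.00115995
Sum: 0.00439952 + 0.00328792 + 0.00115995 = 0.00884739
P(State I | x₁,x₂) ≈ 0.497

0.497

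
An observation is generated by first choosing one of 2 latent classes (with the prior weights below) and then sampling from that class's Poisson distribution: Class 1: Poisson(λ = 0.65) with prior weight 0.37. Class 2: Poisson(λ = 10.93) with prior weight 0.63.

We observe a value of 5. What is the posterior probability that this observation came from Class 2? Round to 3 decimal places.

0.987

By Bayes' theorem, P(k | x) = π_k f_k(x) / Σ_j π_j f_j(x).
Evaluate each component's likelihood at the observed value:
  L_1 = e^(−0.65)·0.65^5/5! = 0.000504771
  L_2 = e^(−10.93)·10.93^5/5! = 0.0232852
Unnormalised posteriors:
  π_1·L_1 = 0.37 × 0.000504771 = 0.000186765
  π_2·L_2 = 0.63 × 0.0232852 = 0.0146697
Marginal: 0.000186765 + 0.0146697 = 0.0148565
So the posterior for Class 2 is 0.0146697 / 0.0148565 ≈ 0.987.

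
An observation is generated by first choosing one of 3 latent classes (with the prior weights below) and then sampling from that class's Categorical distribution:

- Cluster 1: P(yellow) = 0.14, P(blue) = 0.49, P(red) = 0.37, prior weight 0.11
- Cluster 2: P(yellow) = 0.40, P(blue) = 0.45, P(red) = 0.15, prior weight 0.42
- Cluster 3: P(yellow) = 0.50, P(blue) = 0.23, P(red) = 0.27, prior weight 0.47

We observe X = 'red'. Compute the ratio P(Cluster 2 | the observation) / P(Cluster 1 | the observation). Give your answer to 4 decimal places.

1.5479

Since P(k|x) ∝ π_k f_k(x), the posterior odds are π_i f_i(x) / (π_j f_j(x)).
Evaluate each component's likelihood at the observed value:
  L_1 = P(red | comp) = 0.37
  L_2 = P(red | comp) = 0.15
  L_3 = P(red | comp) = 0.27
Odds = (0.42/0.11) × (0.15/0.37) = 3.81818 × 0.405405 ≈ 1.5479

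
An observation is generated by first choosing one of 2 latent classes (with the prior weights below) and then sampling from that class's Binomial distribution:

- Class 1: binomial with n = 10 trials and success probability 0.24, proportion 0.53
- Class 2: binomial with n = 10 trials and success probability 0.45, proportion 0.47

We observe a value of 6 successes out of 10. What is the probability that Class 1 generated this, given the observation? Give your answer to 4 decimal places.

The responsibility of component k is w_k f_k(x) divided by Σ_j w_j f_j(x).
Evaluate each component's likelihood at the observed value:
  p_1 = C(10,6)·0.24^6·0.76^4 = 210·0.000191103·0.333622 = 0.0133888
  p_2 = C(10,6)·0.45^6·0.55^4 = 210·0.00830377·0.0915063 = 0.159568
Weight by the priors:
  w_1·p_1 = 0.53 × 0.0133888 = 0.00709606
  w_2·p_2 = 0.47 × 0.159568 = 0.0749968
Sum: 0.00709606 + 0.0749968 = 0.0820929
So the posterior for Class 1 is 0.00709606 / 0.0820929 ≈ 0.0864.

0.0864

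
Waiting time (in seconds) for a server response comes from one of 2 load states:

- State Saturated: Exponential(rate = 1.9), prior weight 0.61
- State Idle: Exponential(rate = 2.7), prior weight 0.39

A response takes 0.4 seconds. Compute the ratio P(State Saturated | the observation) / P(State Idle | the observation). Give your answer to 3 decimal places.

Since P(k|x) ∝ π_k f_k(x), the posterior odds are π_i f_i(x) / (π_j f_j(x)).
Exponential densities:
  L_Saturated = 1.9·e^(−1.9·0.4) = 1.9·e^(−0.7600) = 0.888566
  L_Idle = 2.7·e^(−2.7·0.4) = 2.7·e^(−1.0800) = 0.916908
0.542025 / 0.357594 ≈ 1.516

1.516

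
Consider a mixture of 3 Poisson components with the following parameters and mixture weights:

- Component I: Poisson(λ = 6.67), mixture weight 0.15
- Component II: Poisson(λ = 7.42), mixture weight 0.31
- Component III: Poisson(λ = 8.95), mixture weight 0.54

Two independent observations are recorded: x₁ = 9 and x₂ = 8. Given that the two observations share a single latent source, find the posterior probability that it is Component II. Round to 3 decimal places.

Posterior ∝ prior × likelihood, so P(k | x) ∝ P(Z=k) f_k(x); normalise over all components.
Since both observations come from the same component, the likelihood for component k is f_k(x₁)·f_k(x₂).
  L_I = [0.0913325] × [0.123237] = 0.0112556
  L_II = [0.112566] × [0.136536] = 0.0153693
  L_III = [0.131737] × [0.132473] = 0.0174517
Weight by the priors:
  P(Z=I)·L_I = 0.15 × 0.0112556 = 0.00168833
  P(Z=II)·L_II = 0.31 × 0.0153693 = 0.00476447
  P(Z=III)·L_III = 0.54 × 0.0174517 = 0.0094239
Normaliser: 0.00168833 + 0.00476447 + 0.0094239 = 0.0158767
Responsibility of Component II: 0.00476447 / 0.0158767 ≈ 0.300

0.300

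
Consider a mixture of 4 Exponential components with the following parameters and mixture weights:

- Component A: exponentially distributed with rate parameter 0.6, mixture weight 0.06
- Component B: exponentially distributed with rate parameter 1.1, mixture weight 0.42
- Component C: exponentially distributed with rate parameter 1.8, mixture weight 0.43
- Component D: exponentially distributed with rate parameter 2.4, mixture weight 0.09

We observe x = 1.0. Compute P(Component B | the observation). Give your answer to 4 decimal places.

0.4790

Posterior ∝ prior × likelihood, so P(k | x) ∝ P(Z=k) f_k(x); normalise over all components.
Exponential densities:
  p_A = 0.6·e^(−0.6·1.0) = 0.6·e^(−0.6000) = 0.329287
  p_B = 1.1·e^(−1.1·1.0) = 1.1·e^(−1.1000) = 0.366158
  p_C = 1.8·e^(−1.8·1.0) = 1.8·e^(−1.8000) = 0.297538
  p_D = 2.4·e^(−2.4·1.0) = 2.4·e^(−2.4000) = 0.217723
Prior × likelihood for each component:
  P(Z=A)·p_A = 0.06 × 0.329287 = 0.0197572
  P(Z=B)·p_B = 0.42 × 0.366158 = 0.153786
  P(Z=C)·p_C = 0.43 × 0.297538 = 0.127941
  P(Z=D)·p_D = 0.09 × 0.217723 = 0.0195951
Normaliser: 0.0197572 + 0.153786 + 0.127941 + 0.0195951 = 0.32108
Responsibility of Component B: 0.153786 / 0.32108 ≈ 0.4790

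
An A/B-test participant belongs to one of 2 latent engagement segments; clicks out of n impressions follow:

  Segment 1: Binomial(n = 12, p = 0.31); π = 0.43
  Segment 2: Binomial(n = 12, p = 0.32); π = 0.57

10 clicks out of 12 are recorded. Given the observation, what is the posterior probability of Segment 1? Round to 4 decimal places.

0.3612

Apply Bayes' rule: the posterior for each component is proportional to its prior times its likelihood at x.
Evaluate each component's likelihood at the observed value:
  p_1 = C(12,10)·0.31^10·0.69^2 = 66·8.19628e-06·0.4761 = 0.000257549
  p_2 = C(12,10)·0.32^10·0.68^2 = 66·1.1259e-05·0.4624 = 0.000343607
Unnormalised posteriors:
  π_1·p_1 = 0.43 × 0.000257549 = 0.000110746
  π_2·p_2 = 0.57 × 0.000343607 = 0.000195856
Marginal: 0.000110746 + 0.000195856 = 0.000306602
P(Segment 1 | x) = 0.000110746 / 0.000306602 ≈ 0.3612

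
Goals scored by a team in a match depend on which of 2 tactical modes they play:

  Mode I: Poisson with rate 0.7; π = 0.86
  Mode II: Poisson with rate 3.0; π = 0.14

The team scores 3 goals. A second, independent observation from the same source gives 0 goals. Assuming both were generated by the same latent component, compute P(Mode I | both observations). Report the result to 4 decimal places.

By Bayes' theorem, P(k | x) = w_k f_k(x) / Σ_j w_j f_j(x).
Since both observations come from the same component, the likelihood for component k is f_k(x₁)·f_k(x₂).
  L_I = [0.0283881] × [0.496585] = 0.0140971
  L_II = [0.224042] × [0.0497871] = 0.0111544
Prior × likelihood for each component:
  w_I·L_I = 0.86 × 0.0140971 = 0.0121235
  w_II·L_II = 0.14 × 0.0111544 = 0.00156161
Denominator: 0.0121235 + 0.00156161 = 0.0136851
P(Mode I | data) = 0.0121235 / 0.0136851 ≈ 0.8859

0.8859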